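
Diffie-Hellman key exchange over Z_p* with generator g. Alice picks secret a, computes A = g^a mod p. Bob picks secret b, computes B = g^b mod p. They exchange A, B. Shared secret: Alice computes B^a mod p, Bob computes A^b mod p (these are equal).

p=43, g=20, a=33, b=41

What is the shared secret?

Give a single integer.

Answer: 8

Derivation:
A = 20^33 mod 43  (bits of 33 = 100001)
  bit 0 = 1: r = r^2 * 20 mod 43 = 1^2 * 20 = 1*20 = 20
  bit 1 = 0: r = r^2 mod 43 = 20^2 = 13
  bit 2 = 0: r = r^2 mod 43 = 13^2 = 40
  bit 3 = 0: r = r^2 mod 43 = 40^2 = 9
  bit 4 = 0: r = r^2 mod 43 = 9^2 = 38
  bit 5 = 1: r = r^2 * 20 mod 43 = 38^2 * 20 = 25*20 = 27
  -> A = 27
B = 20^41 mod 43  (bits of 41 = 101001)
  bit 0 = 1: r = r^2 * 20 mod 43 = 1^2 * 20 = 1*20 = 20
  bit 1 = 0: r = r^2 mod 43 = 20^2 = 13
  bit 2 = 1: r = r^2 * 20 mod 43 = 13^2 * 20 = 40*20 = 26
  bit 3 = 0: r = r^2 mod 43 = 26^2 = 31
  bit 4 = 0: r = r^2 mod 43 = 31^2 = 15
  bit 5 = 1: r = r^2 * 20 mod 43 = 15^2 * 20 = 10*20 = 28
  -> B = 28
s = B^a = 28^33 mod 43  (bits of 33 = 100001)
  bit 0 = 1: r = r^2 * 28 mod 43 = 1^2 * 28 = 1*28 = 28
  bit 1 = 0: r = r^2 mod 43 = 28^2 = 10
  bit 2 = 0: r = r^2 mod 43 = 10^2 = 14
  bit 3 = 0: r = r^2 mod 43 = 14^2 = 24
  bit 4 = 0: r = r^2 mod 43 = 24^2 = 17
  bit 5 = 1: r = r^2 * 28 mod 43 = 17^2 * 28 = 31*28 = 8
  -> s = B^a = 8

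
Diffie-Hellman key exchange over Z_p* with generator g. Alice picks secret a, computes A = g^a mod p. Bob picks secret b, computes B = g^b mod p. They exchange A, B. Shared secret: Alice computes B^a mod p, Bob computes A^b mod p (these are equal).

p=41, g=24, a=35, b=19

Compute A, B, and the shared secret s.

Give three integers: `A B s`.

Answer: 3 29 27

Derivation:
A = 24^35 mod 41  (bits of 35 = 100011)
  bit 0 = 1: r = r^2 * 24 mod 41 = 1^2 * 24 = 1*24 = 24
  bit 1 = 0: r = r^2 mod 41 = 24^2 = 2
  bit 2 = 0: r = r^2 mod 41 = 2^2 = 4
  bit 3 = 0: r = r^2 mod 41 = 4^2 = 16
  bit 4 = 1: r = r^2 * 24 mod 41 = 16^2 * 24 = 10*24 = 35
  bit 5 = 1: r = r^2 * 24 mod 41 = 35^2 * 24 = 36*24 = 3
  -> A = 3
B = 24^19 mod 41  (bits of 19 = 10011)
  bit 0 = 1: r = r^2 * 24 mod 41 = 1^2 * 24 = 1*24 = 24
  bit 1 = 0: r = r^2 mod 41 = 24^2 = 2
  bit 2 = 0: r = r^2 mod 41 = 2^2 = 4
  bit 3 = 1: r = r^2 * 24 mod 41 = 4^2 * 24 = 16*24 = 15
  bit 4 = 1: r = r^2 * 24 mod 41 = 15^2 * 24 = 20*24 = 29
  -> B = 29
s = B^a = 29^35 mod 41  (bits of 35 = 100011)
  bit 0 = 1: r = r^2 * 29 mod 41 = 1^2 * 29 = 1*29 = 29
  bit 1 = 0: r = r^2 mod 41 = 29^2 = 21
  bit 2 = 0: r = r^2 mod 41 = 21^2 = 31
  bit 3 = 0: r = r^2 mod 41 = 31^2 = 18
  bit 4 = 1: r = r^2 * 29 mod 41 = 18^2 * 29 = 37*29 = 7
  bit 5 = 1: r = r^2 * 29 mod 41 = 7^2 * 29 = 8*29 = 27
  -> s = B^a = 27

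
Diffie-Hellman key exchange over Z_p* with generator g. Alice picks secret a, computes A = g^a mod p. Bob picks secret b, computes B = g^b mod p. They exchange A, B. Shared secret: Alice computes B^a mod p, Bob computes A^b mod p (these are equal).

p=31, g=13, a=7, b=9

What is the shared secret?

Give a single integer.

Answer: 27

Derivation:
A = 13^7 mod 31  (bits of 7 = 111)
  bit 0 = 1: r = r^2 * 13 mod 31 = 1^2 * 13 = 1*13 = 13
  bit 1 = 1: r = r^2 * 13 mod 31 = 13^2 * 13 = 14*13 = 27
  bit 2 = 1: r = r^2 * 13 mod 31 = 27^2 * 13 = 16*13 = 22
  -> A = 22
B = 13^9 mod 31  (bits of 9 = 1001)
  bit 0 = 1: r = r^2 * 13 mod 31 = 1^2 * 13 = 1*13 = 13
  bit 1 = 0: r = r^2 mod 31 = 13^2 = 14
  bit 2 = 0: r = r^2 mod 31 = 14^2 = 10
  bit 3 = 1: r = r^2 * 13 mod 31 = 10^2 * 13 = 7*13 = 29
  -> B = 29
s = B^a = 29^7 mod 31  (bits of 7 = 111)
  bit 0 = 1: r = r^2 * 29 mod 31 = 1^2 * 29 = 1*29 = 29
  bit 1 = 1: r = r^2 * 29 mod 31 = 29^2 * 29 = 4*29 = 23
  bit 2 = 1: r = r^2 * 29 mod 31 = 23^2 * 29 = 2*29 = 27
  -> s = B^a = 27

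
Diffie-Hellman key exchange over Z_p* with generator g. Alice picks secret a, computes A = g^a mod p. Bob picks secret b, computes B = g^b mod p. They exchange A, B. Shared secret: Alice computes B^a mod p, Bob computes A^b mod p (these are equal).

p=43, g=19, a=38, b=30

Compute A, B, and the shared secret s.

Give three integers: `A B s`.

A = 19^38 mod 43  (bits of 38 = 100110)
  bit 0 = 1: r = r^2 * 19 mod 43 = 1^2 * 19 = 1*19 = 19
  bit 1 = 0: r = r^2 mod 43 = 19^2 = 17
  bit 2 = 0: r = r^2 mod 43 = 17^2 = 31
  bit 3 = 1: r = r^2 * 19 mod 43 = 31^2 * 19 = 15*19 = 27
  bit 4 = 1: r = r^2 * 19 mod 43 = 27^2 * 19 = 41*19 = 5
  bit 5 = 0: r = r^2 mod 43 = 5^2 = 25
  -> A = 25
B = 19^30 mod 43  (bits of 30 = 11110)
  bit 0 = 1: r = r^2 * 19 mod 43 = 1^2 * 19 = 1*19 = 19
  bit 1 = 1: r = r^2 * 19 mod 43 = 19^2 * 19 = 17*19 = 22
  bit 2 = 1: r = r^2 * 19 mod 43 = 22^2 * 19 = 11*19 = 37
  bit 3 = 1: r = r^2 * 19 mod 43 = 37^2 * 19 = 36*19 = 39
  bit 4 = 0: r = r^2 mod 43 = 39^2 = 16
  -> B = 16
s = B^a = 16^38 mod 43  (bits of 38 = 100110)
  bit 0 = 1: r = r^2 * 16 mod 43 = 1^2 * 16 = 1*16 = 16
  bit 1 = 0: r = r^2 mod 43 = 16^2 = 41
  bit 2 = 0: r = r^2 mod 43 = 41^2 = 4
  bit 3 = 1: r = r^2 * 16 mod 43 = 4^2 * 16 = 16*16 = 41
  bit 4 = 1: r = r^2 * 16 mod 43 = 41^2 * 16 = 4*16 = 21
  bit 5 = 0: r = r^2 mod 43 = 21^2 = 11
  -> s = B^a = 11

Answer: 25 16 11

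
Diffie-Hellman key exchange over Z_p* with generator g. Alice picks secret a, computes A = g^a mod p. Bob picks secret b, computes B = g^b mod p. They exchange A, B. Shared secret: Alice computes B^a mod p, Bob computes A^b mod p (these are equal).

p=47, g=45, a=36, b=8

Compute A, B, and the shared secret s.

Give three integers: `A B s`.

Answer: 14 21 7

Derivation:
A = 45^36 mod 47  (bits of 36 = 100100)
  bit 0 = 1: r = r^2 * 45 mod 47 = 1^2 * 45 = 1*45 = 45
  bit 1 = 0: r = r^2 mod 47 = 45^2 = 4
  bit 2 = 0: r = r^2 mod 47 = 4^2 = 16
  bit 3 = 1: r = r^2 * 45 mod 47 = 16^2 * 45 = 21*45 = 5
  bit 4 = 0: r = r^2 mod 47 = 5^2 = 25
  bit 5 = 0: r = r^2 mod 47 = 25^2 = 14
  -> A = 14
B = 45^8 mod 47  (bits of 8 = 1000)
  bit 0 = 1: r = r^2 * 45 mod 47 = 1^2 * 45 = 1*45 = 45
  bit 1 = 0: r = r^2 mod 47 = 45^2 = 4
  bit 2 = 0: r = r^2 mod 47 = 4^2 = 16
  bit 3 = 0: r = r^2 mod 47 = 16^2 = 21
  -> B = 21
s = B^a = 21^36 mod 47  (bits of 36 = 100100)
  bit 0 = 1: r = r^2 * 21 mod 47 = 1^2 * 21 = 1*21 = 21
  bit 1 = 0: r = r^2 mod 47 = 21^2 = 18
  bit 2 = 0: r = r^2 mod 47 = 18^2 = 42
  bit 3 = 1: r = r^2 * 21 mod 47 = 42^2 * 21 = 25*21 = 8
  bit 4 = 0: r = r^2 mod 47 = 8^2 = 17
  bit 5 = 0: r = r^2 mod 47 = 17^2 = 7
  -> s = B^a = 7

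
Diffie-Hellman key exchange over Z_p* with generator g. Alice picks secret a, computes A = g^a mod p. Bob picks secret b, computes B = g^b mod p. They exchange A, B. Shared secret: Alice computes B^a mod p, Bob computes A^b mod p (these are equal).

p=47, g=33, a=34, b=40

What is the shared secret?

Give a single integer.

Answer: 18

Derivation:
A = 33^34 mod 47  (bits of 34 = 100010)
  bit 0 = 1: r = r^2 * 33 mod 47 = 1^2 * 33 = 1*33 = 33
  bit 1 = 0: r = r^2 mod 47 = 33^2 = 8
  bit 2 = 0: r = r^2 mod 47 = 8^2 = 17
  bit 3 = 0: r = r^2 mod 47 = 17^2 = 7
  bit 4 = 1: r = r^2 * 33 mod 47 = 7^2 * 33 = 2*33 = 19
  bit 5 = 0: r = r^2 mod 47 = 19^2 = 32
  -> A = 32
B = 33^40 mod 47  (bits of 40 = 101000)
  bit 0 = 1: r = r^2 * 33 mod 47 = 1^2 * 33 = 1*33 = 33
  bit 1 = 0: r = r^2 mod 47 = 33^2 = 8
  bit 2 = 1: r = r^2 * 33 mod 47 = 8^2 * 33 = 17*33 = 44
  bit 3 = 0: r = r^2 mod 47 = 44^2 = 9
  bit 4 = 0: r = r^2 mod 47 = 9^2 = 34
  bit 5 = 0: r = r^2 mod 47 = 34^2 = 28
  -> B = 28
s = B^a = 28^34 mod 47  (bits of 34 = 100010)
  bit 0 = 1: r = r^2 * 28 mod 47 = 1^2 * 28 = 1*28 = 28
  bit 1 = 0: r = r^2 mod 47 = 28^2 = 32
  bit 2 = 0: r = r^2 mod 47 = 32^2 = 37
  bit 3 = 0: r = r^2 mod 47 = 37^2 = 6
  bit 4 = 1: r = r^2 * 28 mod 47 = 6^2 * 28 = 36*28 = 21
  bit 5 = 0: r = r^2 mod 47 = 21^2 = 18
  -> s = B^a = 18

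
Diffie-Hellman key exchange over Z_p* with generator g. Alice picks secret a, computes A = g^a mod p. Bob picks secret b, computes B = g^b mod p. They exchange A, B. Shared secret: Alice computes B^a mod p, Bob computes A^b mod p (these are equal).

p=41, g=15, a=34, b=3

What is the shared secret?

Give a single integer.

A = 15^34 mod 41  (bits of 34 = 100010)
  bit 0 = 1: r = r^2 * 15 mod 41 = 1^2 * 15 = 1*15 = 15
  bit 1 = 0: r = r^2 mod 41 = 15^2 = 20
  bit 2 = 0: r = r^2 mod 41 = 20^2 = 31
  bit 3 = 0: r = r^2 mod 41 = 31^2 = 18
  bit 4 = 1: r = r^2 * 15 mod 41 = 18^2 * 15 = 37*15 = 22
  bit 5 = 0: r = r^2 mod 41 = 22^2 = 33
  -> A = 33
B = 15^3 mod 41  (bits of 3 = 11)
  bit 0 = 1: r = r^2 * 15 mod 41 = 1^2 * 15 = 1*15 = 15
  bit 1 = 1: r = r^2 * 15 mod 41 = 15^2 * 15 = 20*15 = 13
  -> B = 13
s = B^a = 13^34 mod 41  (bits of 34 = 100010)
  bit 0 = 1: r = r^2 * 13 mod 41 = 1^2 * 13 = 1*13 = 13
  bit 1 = 0: r = r^2 mod 41 = 13^2 = 5
  bit 2 = 0: r = r^2 mod 41 = 5^2 = 25
  bit 3 = 0: r = r^2 mod 41 = 25^2 = 10
  bit 4 = 1: r = r^2 * 13 mod 41 = 10^2 * 13 = 18*13 = 29
  bit 5 = 0: r = r^2 mod 41 = 29^2 = 21
  -> s = B^a = 21

Answer: 21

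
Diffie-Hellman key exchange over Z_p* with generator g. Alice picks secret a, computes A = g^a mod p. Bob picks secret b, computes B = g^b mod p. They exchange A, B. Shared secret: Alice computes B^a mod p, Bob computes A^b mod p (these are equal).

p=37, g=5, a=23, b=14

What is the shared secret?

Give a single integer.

Answer: 3

Derivation:
A = 5^23 mod 37  (bits of 23 = 10111)
  bit 0 = 1: r = r^2 * 5 mod 37 = 1^2 * 5 = 1*5 = 5
  bit 1 = 0: r = r^2 mod 37 = 5^2 = 25
  bit 2 = 1: r = r^2 * 5 mod 37 = 25^2 * 5 = 33*5 = 17
  bit 3 = 1: r = r^2 * 5 mod 37 = 17^2 * 5 = 30*5 = 2
  bit 4 = 1: r = r^2 * 5 mod 37 = 2^2 * 5 = 4*5 = 20
  -> A = 20
B = 5^14 mod 37  (bits of 14 = 1110)
  bit 0 = 1: r = r^2 * 5 mod 37 = 1^2 * 5 = 1*5 = 5
  bit 1 = 1: r = r^2 * 5 mod 37 = 5^2 * 5 = 25*5 = 14
  bit 2 = 1: r = r^2 * 5 mod 37 = 14^2 * 5 = 11*5 = 18
  bit 3 = 0: r = r^2 mod 37 = 18^2 = 28
  -> B = 28
s = B^a = 28^23 mod 37  (bits of 23 = 10111)
  bit 0 = 1: r = r^2 * 28 mod 37 = 1^2 * 28 = 1*28 = 28
  bit 1 = 0: r = r^2 mod 37 = 28^2 = 7
  bit 2 = 1: r = r^2 * 28 mod 37 = 7^2 * 28 = 12*28 = 3
  bit 3 = 1: r = r^2 * 28 mod 37 = 3^2 * 28 = 9*28 = 30
  bit 4 = 1: r = r^2 * 28 mod 37 = 30^2 * 28 = 12*28 = 3
  -> s = B^a = 3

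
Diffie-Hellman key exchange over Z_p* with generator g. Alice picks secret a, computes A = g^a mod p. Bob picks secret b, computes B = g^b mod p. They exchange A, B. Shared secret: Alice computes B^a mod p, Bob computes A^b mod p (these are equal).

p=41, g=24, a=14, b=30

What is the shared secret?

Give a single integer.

Answer: 40

Derivation:
A = 24^14 mod 41  (bits of 14 = 1110)
  bit 0 = 1: r = r^2 * 24 mod 41 = 1^2 * 24 = 1*24 = 24
  bit 1 = 1: r = r^2 * 24 mod 41 = 24^2 * 24 = 2*24 = 7
  bit 2 = 1: r = r^2 * 24 mod 41 = 7^2 * 24 = 8*24 = 28
  bit 3 = 0: r = r^2 mod 41 = 28^2 = 5
  -> A = 5
B = 24^30 mod 41  (bits of 30 = 11110)
  bit 0 = 1: r = r^2 * 24 mod 41 = 1^2 * 24 = 1*24 = 24
  bit 1 = 1: r = r^2 * 24 mod 41 = 24^2 * 24 = 2*24 = 7
  bit 2 = 1: r = r^2 * 24 mod 41 = 7^2 * 24 = 8*24 = 28
  bit 3 = 1: r = r^2 * 24 mod 41 = 28^2 * 24 = 5*24 = 38
  bit 4 = 0: r = r^2 mod 41 = 38^2 = 9
  -> B = 9
s = B^a = 9^14 mod 41  (bits of 14 = 1110)
  bit 0 = 1: r = r^2 * 9 mod 41 = 1^2 * 9 = 1*9 = 9
  bit 1 = 1: r = r^2 * 9 mod 41 = 9^2 * 9 = 40*9 = 32
  bit 2 = 1: r = r^2 * 9 mod 41 = 32^2 * 9 = 40*9 = 32
  bit 3 = 0: r = r^2 mod 41 = 32^2 = 40
  -> s = B^a = 40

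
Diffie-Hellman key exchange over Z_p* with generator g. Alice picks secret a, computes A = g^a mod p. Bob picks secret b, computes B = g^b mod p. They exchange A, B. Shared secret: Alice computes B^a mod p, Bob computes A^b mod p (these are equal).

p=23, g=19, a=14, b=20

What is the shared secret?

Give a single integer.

A = 19^14 mod 23  (bits of 14 = 1110)
  bit 0 = 1: r = r^2 * 19 mod 23 = 1^2 * 19 = 1*19 = 19
  bit 1 = 1: r = r^2 * 19 mod 23 = 19^2 * 19 = 16*19 = 5
  bit 2 = 1: r = r^2 * 19 mod 23 = 5^2 * 19 = 2*19 = 15
  bit 3 = 0: r = r^2 mod 23 = 15^2 = 18
  -> A = 18
B = 19^20 mod 23  (bits of 20 = 10100)
  bit 0 = 1: r = r^2 * 19 mod 23 = 1^2 * 19 = 1*19 = 19
  bit 1 = 0: r = r^2 mod 23 = 19^2 = 16
  bit 2 = 1: r = r^2 * 19 mod 23 = 16^2 * 19 = 3*19 = 11
  bit 3 = 0: r = r^2 mod 23 = 11^2 = 6
  bit 4 = 0: r = r^2 mod 23 = 6^2 = 13
  -> B = 13
s = B^a = 13^14 mod 23  (bits of 14 = 1110)
  bit 0 = 1: r = r^2 * 13 mod 23 = 1^2 * 13 = 1*13 = 13
  bit 1 = 1: r = r^2 * 13 mod 23 = 13^2 * 13 = 8*13 = 12
  bit 2 = 1: r = r^2 * 13 mod 23 = 12^2 * 13 = 6*13 = 9
  bit 3 = 0: r = r^2 mod 23 = 9^2 = 12
  -> s = B^a = 12

Answer: 12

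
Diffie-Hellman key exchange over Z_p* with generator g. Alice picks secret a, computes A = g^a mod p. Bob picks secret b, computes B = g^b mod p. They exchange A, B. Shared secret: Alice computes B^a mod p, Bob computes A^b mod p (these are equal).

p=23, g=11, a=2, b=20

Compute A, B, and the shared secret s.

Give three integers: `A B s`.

Answer: 6 4 16

Derivation:
A = 11^2 mod 23  (bits of 2 = 10)
  bit 0 = 1: r = r^2 * 11 mod 23 = 1^2 * 11 = 1*11 = 11
  bit 1 = 0: r = r^2 mod 23 = 11^2 = 6
  -> A = 6
B = 11^20 mod 23  (bits of 20 = 10100)
  bit 0 = 1: r = r^2 * 11 mod 23 = 1^2 * 11 = 1*11 = 11
  bit 1 = 0: r = r^2 mod 23 = 11^2 = 6
  bit 2 = 1: r = r^2 * 11 mod 23 = 6^2 * 11 = 13*11 = 5
  bit 3 = 0: r = r^2 mod 23 = 5^2 = 2
  bit 4 = 0: r = r^2 mod 23 = 2^2 = 4
  -> B = 4
s = B^a = 4^2 mod 23  (bits of 2 = 10)
  bit 0 = 1: r = r^2 * 4 mod 23 = 1^2 * 4 = 1*4 = 4
  bit 1 = 0: r = r^2 mod 23 = 4^2 = 16
  -> s = B^a = 16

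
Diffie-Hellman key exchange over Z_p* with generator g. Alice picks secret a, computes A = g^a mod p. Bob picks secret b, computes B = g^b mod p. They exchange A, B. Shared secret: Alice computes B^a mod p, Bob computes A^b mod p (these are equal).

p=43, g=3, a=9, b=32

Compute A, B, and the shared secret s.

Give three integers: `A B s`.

A = 3^9 mod 43  (bits of 9 = 1001)
  bit 0 = 1: r = r^2 * 3 mod 43 = 1^2 * 3 = 1*3 = 3
  bit 1 = 0: r = r^2 mod 43 = 3^2 = 9
  bit 2 = 0: r = r^2 mod 43 = 9^2 = 38
  bit 3 = 1: r = r^2 * 3 mod 43 = 38^2 * 3 = 25*3 = 32
  -> A = 32
B = 3^32 mod 43  (bits of 32 = 100000)
  bit 0 = 1: r = r^2 * 3 mod 43 = 1^2 * 3 = 1*3 = 3
  bit 1 = 0: r = r^2 mod 43 = 3^2 = 9
  bit 2 = 0: r = r^2 mod 43 = 9^2 = 38
  bit 3 = 0: r = r^2 mod 43 = 38^2 = 25
  bit 4 = 0: r = r^2 mod 43 = 25^2 = 23
  bit 5 = 0: r = r^2 mod 43 = 23^2 = 13
  -> B = 13
s = B^a = 13^9 mod 43  (bits of 9 = 1001)
  bit 0 = 1: r = r^2 * 13 mod 43 = 1^2 * 13 = 1*13 = 13
  bit 1 = 0: r = r^2 mod 43 = 13^2 = 40
  bit 2 = 0: r = r^2 mod 43 = 40^2 = 9
  bit 3 = 1: r = r^2 * 13 mod 43 = 9^2 * 13 = 38*13 = 21
  -> s = B^a = 21

Answer: 32 13 21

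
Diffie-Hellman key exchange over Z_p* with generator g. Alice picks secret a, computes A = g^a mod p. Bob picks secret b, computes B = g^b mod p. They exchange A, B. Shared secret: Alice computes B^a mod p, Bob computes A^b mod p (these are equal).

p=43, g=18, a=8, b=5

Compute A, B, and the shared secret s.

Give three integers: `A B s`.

A = 18^8 mod 43  (bits of 8 = 1000)
  bit 0 = 1: r = r^2 * 18 mod 43 = 1^2 * 18 = 1*18 = 18
  bit 1 = 0: r = r^2 mod 43 = 18^2 = 23
  bit 2 = 0: r = r^2 mod 43 = 23^2 = 13
  bit 3 = 0: r = r^2 mod 43 = 13^2 = 40
  -> A = 40
B = 18^5 mod 43  (bits of 5 = 101)
  bit 0 = 1: r = r^2 * 18 mod 43 = 1^2 * 18 = 1*18 = 18
  bit 1 = 0: r = r^2 mod 43 = 18^2 = 23
  bit 2 = 1: r = r^2 * 18 mod 43 = 23^2 * 18 = 13*18 = 19
  -> B = 19
s = B^a = 19^8 mod 43  (bits of 8 = 1000)
  bit 0 = 1: r = r^2 * 19 mod 43 = 1^2 * 19 = 1*19 = 19
  bit 1 = 0: r = r^2 mod 43 = 19^2 = 17
  bit 2 = 0: r = r^2 mod 43 = 17^2 = 31
  bit 3 = 0: r = r^2 mod 43 = 31^2 = 15
  -> s = B^a = 15

Answer: 40 19 15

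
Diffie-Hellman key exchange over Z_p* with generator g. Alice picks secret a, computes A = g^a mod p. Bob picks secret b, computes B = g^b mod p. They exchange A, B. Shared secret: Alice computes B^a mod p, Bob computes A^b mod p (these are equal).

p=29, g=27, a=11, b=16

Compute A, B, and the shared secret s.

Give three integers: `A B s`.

A = 27^11 mod 29  (bits of 11 = 1011)
  bit 0 = 1: r = r^2 * 27 mod 29 = 1^2 * 27 = 1*27 = 27
  bit 1 = 0: r = r^2 mod 29 = 27^2 = 4
  bit 2 = 1: r = r^2 * 27 mod 29 = 4^2 * 27 = 16*27 = 26
  bit 3 = 1: r = r^2 * 27 mod 29 = 26^2 * 27 = 9*27 = 11
  -> A = 11
B = 27^16 mod 29  (bits of 16 = 10000)
  bit 0 = 1: r = r^2 * 27 mod 29 = 1^2 * 27 = 1*27 = 27
  bit 1 = 0: r = r^2 mod 29 = 27^2 = 4
  bit 2 = 0: r = r^2 mod 29 = 4^2 = 16
  bit 3 = 0: r = r^2 mod 29 = 16^2 = 24
  bit 4 = 0: r = r^2 mod 29 = 24^2 = 25
  -> B = 25
s = B^a = 25^11 mod 29  (bits of 11 = 1011)
  bit 0 = 1: r = r^2 * 25 mod 29 = 1^2 * 25 = 1*25 = 25
  bit 1 = 0: r = r^2 mod 29 = 25^2 = 16
  bit 2 = 1: r = r^2 * 25 mod 29 = 16^2 * 25 = 24*25 = 20
  bit 3 = 1: r = r^2 * 25 mod 29 = 20^2 * 25 = 23*25 = 24
  -> s = B^a = 24

Answer: 11 25 24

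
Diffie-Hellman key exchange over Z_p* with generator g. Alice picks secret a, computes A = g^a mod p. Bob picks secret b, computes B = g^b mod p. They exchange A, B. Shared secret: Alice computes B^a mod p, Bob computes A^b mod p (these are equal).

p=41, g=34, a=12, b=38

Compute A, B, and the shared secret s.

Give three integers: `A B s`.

Answer: 31 36 16

Derivation:
A = 34^12 mod 41  (bits of 12 = 1100)
  bit 0 = 1: r = r^2 * 34 mod 41 = 1^2 * 34 = 1*34 = 34
  bit 1 = 1: r = r^2 * 34 mod 41 = 34^2 * 34 = 8*34 = 26
  bit 2 = 0: r = r^2 mod 41 = 26^2 = 20
  bit 3 = 0: r = r^2 mod 41 = 20^2 = 31
  -> A = 31
B = 34^38 mod 41  (bits of 38 = 100110)
  bit 0 = 1: r = r^2 * 34 mod 41 = 1^2 * 34 = 1*34 = 34
  bit 1 = 0: r = r^2 mod 41 = 34^2 = 8
  bit 2 = 0: r = r^2 mod 41 = 8^2 = 23
  bit 3 = 1: r = r^2 * 34 mod 41 = 23^2 * 34 = 37*34 = 28
  bit 4 = 1: r = r^2 * 34 mod 41 = 28^2 * 34 = 5*34 = 6
  bit 5 = 0: r = r^2 mod 41 = 6^2 = 36
  -> B = 36
s = B^a = 36^12 mod 41  (bits of 12 = 1100)
  bit 0 = 1: r = r^2 * 36 mod 41 = 1^2 * 36 = 1*36 = 36
  bit 1 = 1: r = r^2 * 36 mod 41 = 36^2 * 36 = 25*36 = 39
  bit 2 = 0: r = r^2 mod 41 = 39^2 = 4
  bit 3 = 0: r = r^2 mod 41 = 4^2 = 16
  -> s = B^a = 16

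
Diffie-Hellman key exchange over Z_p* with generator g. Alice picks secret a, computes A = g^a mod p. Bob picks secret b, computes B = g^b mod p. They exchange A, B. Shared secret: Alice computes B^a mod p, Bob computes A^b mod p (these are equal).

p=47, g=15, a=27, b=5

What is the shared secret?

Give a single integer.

A = 15^27 mod 47  (bits of 27 = 11011)
  bit 0 = 1: r = r^2 * 15 mod 47 = 1^2 * 15 = 1*15 = 15
  bit 1 = 1: r = r^2 * 15 mod 47 = 15^2 * 15 = 37*15 = 38
  bit 2 = 0: r = r^2 mod 47 = 38^2 = 34
  bit 3 = 1: r = r^2 * 15 mod 47 = 34^2 * 15 = 28*15 = 44
  bit 4 = 1: r = r^2 * 15 mod 47 = 44^2 * 15 = 9*15 = 41
  -> A = 41
B = 15^5 mod 47  (bits of 5 = 101)
  bit 0 = 1: r = r^2 * 15 mod 47 = 1^2 * 15 = 1*15 = 15
  bit 1 = 0: r = r^2 mod 47 = 15^2 = 37
  bit 2 = 1: r = r^2 * 15 mod 47 = 37^2 * 15 = 6*15 = 43
  -> B = 43
s = B^a = 43^27 mod 47  (bits of 27 = 11011)
  bit 0 = 1: r = r^2 * 43 mod 47 = 1^2 * 43 = 1*43 = 43
  bit 1 = 1: r = r^2 * 43 mod 47 = 43^2 * 43 = 16*43 = 30
  bit 2 = 0: r = r^2 mod 47 = 30^2 = 7
  bit 3 = 1: r = r^2 * 43 mod 47 = 7^2 * 43 = 2*43 = 39
  bit 4 = 1: r = r^2 * 43 mod 47 = 39^2 * 43 = 17*43 = 26
  -> s = B^a = 26

Answer: 26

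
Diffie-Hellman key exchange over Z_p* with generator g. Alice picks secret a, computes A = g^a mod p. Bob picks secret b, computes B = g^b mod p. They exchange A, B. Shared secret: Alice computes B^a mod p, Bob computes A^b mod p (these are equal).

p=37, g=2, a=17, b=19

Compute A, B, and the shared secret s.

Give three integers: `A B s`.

Answer: 18 35 19

Derivation:
A = 2^17 mod 37  (bits of 17 = 10001)
  bit 0 = 1: r = r^2 * 2 mod 37 = 1^2 * 2 = 1*2 = 2
  bit 1 = 0: r = r^2 mod 37 = 2^2 = 4
  bit 2 = 0: r = r^2 mod 37 = 4^2 = 16
  bit 3 = 0: r = r^2 mod 37 = 16^2 = 34
  bit 4 = 1: r = r^2 * 2 mod 37 = 34^2 * 2 = 9*2 = 18
  -> A = 18
B = 2^19 mod 37  (bits of 19 = 10011)
  bit 0 = 1: r = r^2 * 2 mod 37 = 1^2 * 2 = 1*2 = 2
  bit 1 = 0: r = r^2 mod 37 = 2^2 = 4
  bit 2 = 0: r = r^2 mod 37 = 4^2 = 16
  bit 3 = 1: r = r^2 * 2 mod 37 = 16^2 * 2 = 34*2 = 31
  bit 4 = 1: r = r^2 * 2 mod 37 = 31^2 * 2 = 36*2 = 35
  -> B = 35
s = B^a = 35^17 mod 37  (bits of 17 = 10001)
  bit 0 = 1: r = r^2 * 35 mod 37 = 1^2 * 35 = 1*35 = 35
  bit 1 = 0: r = r^2 mod 37 = 35^2 = 4
  bit 2 = 0: r = r^2 mod 37 = 4^2 = 16
  bit 3 = 0: r = r^2 mod 37 = 16^2 = 34
  bit 4 = 1: r = r^2 * 35 mod 37 = 34^2 * 35 = 9*35 = 19
  -> s = B^a = 19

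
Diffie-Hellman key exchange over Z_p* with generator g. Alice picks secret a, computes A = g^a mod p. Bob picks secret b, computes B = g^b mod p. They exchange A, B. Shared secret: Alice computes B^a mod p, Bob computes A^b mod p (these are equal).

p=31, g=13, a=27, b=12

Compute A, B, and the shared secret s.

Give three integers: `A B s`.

Answer: 23 8 2

Derivation:
A = 13^27 mod 31  (bits of 27 = 11011)
  bit 0 = 1: r = r^2 * 13 mod 31 = 1^2 * 13 = 1*13 = 13
  bit 1 = 1: r = r^2 * 13 mod 31 = 13^2 * 13 = 14*13 = 27
  bit 2 = 0: r = r^2 mod 31 = 27^2 = 16
  bit 3 = 1: r = r^2 * 13 mod 31 = 16^2 * 13 = 8*13 = 11
  bit 4 = 1: r = r^2 * 13 mod 31 = 11^2 * 13 = 28*13 = 23
  -> A = 23
B = 13^12 mod 31  (bits of 12 = 1100)
  bit 0 = 1: r = r^2 * 13 mod 31 = 1^2 * 13 = 1*13 = 13
  bit 1 = 1: r = r^2 * 13 mod 31 = 13^2 * 13 = 14*13 = 27
  bit 2 = 0: r = r^2 mod 31 = 27^2 = 16
  bit 3 = 0: r = r^2 mod 31 = 16^2 = 8
  -> B = 8
s = B^a = 8^27 mod 31  (bits of 27 = 11011)
  bit 0 = 1: r = r^2 * 8 mod 31 = 1^2 * 8 = 1*8 = 8
  bit 1 = 1: r = r^2 * 8 mod 31 = 8^2 * 8 = 2*8 = 16
  bit 2 = 0: r = r^2 mod 31 = 16^2 = 8
  bit 3 = 1: r = r^2 * 8 mod 31 = 8^2 * 8 = 2*8 = 16
  bit 4 = 1: r = r^2 * 8 mod 31 = 16^2 * 8 = 8*8 = 2
  -> s = B^a = 2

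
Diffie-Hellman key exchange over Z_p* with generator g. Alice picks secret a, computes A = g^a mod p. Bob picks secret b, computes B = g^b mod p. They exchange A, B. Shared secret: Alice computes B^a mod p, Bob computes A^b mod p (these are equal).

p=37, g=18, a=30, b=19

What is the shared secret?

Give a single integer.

Answer: 27

Derivation:
A = 18^30 mod 37  (bits of 30 = 11110)
  bit 0 = 1: r = r^2 * 18 mod 37 = 1^2 * 18 = 1*18 = 18
  bit 1 = 1: r = r^2 * 18 mod 37 = 18^2 * 18 = 28*18 = 23
  bit 2 = 1: r = r^2 * 18 mod 37 = 23^2 * 18 = 11*18 = 13
  bit 3 = 1: r = r^2 * 18 mod 37 = 13^2 * 18 = 21*18 = 8
  bit 4 = 0: r = r^2 mod 37 = 8^2 = 27
  -> A = 27
B = 18^19 mod 37  (bits of 19 = 10011)
  bit 0 = 1: r = r^2 * 18 mod 37 = 1^2 * 18 = 1*18 = 18
  bit 1 = 0: r = r^2 mod 37 = 18^2 = 28
  bit 2 = 0: r = r^2 mod 37 = 28^2 = 7
  bit 3 = 1: r = r^2 * 18 mod 37 = 7^2 * 18 = 12*18 = 31
  bit 4 = 1: r = r^2 * 18 mod 37 = 31^2 * 18 = 36*18 = 19
  -> B = 19
s = B^a = 19^30 mod 37  (bits of 30 = 11110)
  bit 0 = 1: r = r^2 * 19 mod 37 = 1^2 * 19 = 1*19 = 19
  bit 1 = 1: r = r^2 * 19 mod 37 = 19^2 * 19 = 28*19 = 14
  bit 2 = 1: r = r^2 * 19 mod 37 = 14^2 * 19 = 11*19 = 24
  bit 3 = 1: r = r^2 * 19 mod 37 = 24^2 * 19 = 21*19 = 29
  bit 4 = 0: r = r^2 mod 37 = 29^2 = 27
  -> s = B^a = 27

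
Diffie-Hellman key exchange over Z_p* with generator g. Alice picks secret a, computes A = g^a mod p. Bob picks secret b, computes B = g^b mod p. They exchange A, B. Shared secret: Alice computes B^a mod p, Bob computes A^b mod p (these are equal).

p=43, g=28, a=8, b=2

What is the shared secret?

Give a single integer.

Answer: 17

Derivation:
A = 28^8 mod 43  (bits of 8 = 1000)
  bit 0 = 1: r = r^2 * 28 mod 43 = 1^2 * 28 = 1*28 = 28
  bit 1 = 0: r = r^2 mod 43 = 28^2 = 10
  bit 2 = 0: r = r^2 mod 43 = 10^2 = 14
  bit 3 = 0: r = r^2 mod 43 = 14^2 = 24
  -> A = 24
B = 28^2 mod 43  (bits of 2 = 10)
  bit 0 = 1: r = r^2 * 28 mod 43 = 1^2 * 28 = 1*28 = 28
  bit 1 = 0: r = r^2 mod 43 = 28^2 = 10
  -> B = 10
s = B^a = 10^8 mod 43  (bits of 8 = 1000)
  bit 0 = 1: r = r^2 * 10 mod 43 = 1^2 * 10 = 1*10 = 10
  bit 1 = 0: r = r^2 mod 43 = 10^2 = 14
  bit 2 = 0: r = r^2 mod 43 = 14^2 = 24
  bit 3 = 0: r = r^2 mod 43 = 24^2 = 17
  -> s = B^a = 17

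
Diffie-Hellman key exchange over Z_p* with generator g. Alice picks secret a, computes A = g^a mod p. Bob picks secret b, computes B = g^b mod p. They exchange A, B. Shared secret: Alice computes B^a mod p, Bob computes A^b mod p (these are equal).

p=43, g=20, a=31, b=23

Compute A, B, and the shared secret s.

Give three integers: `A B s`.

Answer: 12 30 28

Derivation:
A = 20^31 mod 43  (bits of 31 = 11111)
  bit 0 = 1: r = r^2 * 20 mod 43 = 1^2 * 20 = 1*20 = 20
  bit 1 = 1: r = r^2 * 20 mod 43 = 20^2 * 20 = 13*20 = 2
  bit 2 = 1: r = r^2 * 20 mod 43 = 2^2 * 20 = 4*20 = 37
  bit 3 = 1: r = r^2 * 20 mod 43 = 37^2 * 20 = 36*20 = 32
  bit 4 = 1: r = r^2 * 20 mod 43 = 32^2 * 20 = 35*20 = 12
  -> A = 12
B = 20^23 mod 43  (bits of 23 = 10111)
  bit 0 = 1: r = r^2 * 20 mod 43 = 1^2 * 20 = 1*20 = 20
  bit 1 = 0: r = r^2 mod 43 = 20^2 = 13
  bit 2 = 1: r = r^2 * 20 mod 43 = 13^2 * 20 = 40*20 = 26
  bit 3 = 1: r = r^2 * 20 mod 43 = 26^2 * 20 = 31*20 = 18
  bit 4 = 1: r = r^2 * 20 mod 43 = 18^2 * 20 = 23*20 = 30
  -> B = 30
s = B^a = 30^31 mod 43  (bits of 31 = 11111)
  bit 0 = 1: r = r^2 * 30 mod 43 = 1^2 * 30 = 1*30 = 30
  bit 1 = 1: r = r^2 * 30 mod 43 = 30^2 * 30 = 40*30 = 39
  bit 2 = 1: r = r^2 * 30 mod 43 = 39^2 * 30 = 16*30 = 7
  bit 3 = 1: r = r^2 * 30 mod 43 = 7^2 * 30 = 6*30 = 8
  bit 4 = 1: r = r^2 * 30 mod 43 = 8^2 * 30 = 21*30 = 28
  -> s = B^a = 28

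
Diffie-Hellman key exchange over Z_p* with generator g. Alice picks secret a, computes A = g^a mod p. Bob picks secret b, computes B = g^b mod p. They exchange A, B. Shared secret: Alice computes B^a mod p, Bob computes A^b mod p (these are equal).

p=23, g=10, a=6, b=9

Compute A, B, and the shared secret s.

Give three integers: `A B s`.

A = 10^6 mod 23  (bits of 6 = 110)
  bit 0 = 1: r = r^2 * 10 mod 23 = 1^2 * 10 = 1*10 = 10
  bit 1 = 1: r = r^2 * 10 mod 23 = 10^2 * 10 = 8*10 = 11
  bit 2 = 0: r = r^2 mod 23 = 11^2 = 6
  -> A = 6
B = 10^9 mod 23  (bits of 9 = 1001)
  bit 0 = 1: r = r^2 * 10 mod 23 = 1^2 * 10 = 1*10 = 10
  bit 1 = 0: r = r^2 mod 23 = 10^2 = 8
  bit 2 = 0: r = r^2 mod 23 = 8^2 = 18
  bit 3 = 1: r = r^2 * 10 mod 23 = 18^2 * 10 = 2*10 = 20
  -> B = 20
s = B^a = 20^6 mod 23  (bits of 6 = 110)
  bit 0 = 1: r = r^2 * 20 mod 23 = 1^2 * 20 = 1*20 = 20
  bit 1 = 1: r = r^2 * 20 mod 23 = 20^2 * 20 = 9*20 = 19
  bit 2 = 0: r = r^2 mod 23 = 19^2 = 16
  -> s = B^a = 16

Answer: 6 20 16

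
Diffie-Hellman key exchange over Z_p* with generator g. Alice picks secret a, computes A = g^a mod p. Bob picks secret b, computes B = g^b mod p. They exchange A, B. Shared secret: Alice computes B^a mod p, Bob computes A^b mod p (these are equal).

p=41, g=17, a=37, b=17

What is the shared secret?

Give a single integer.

Answer: 15

Derivation:
A = 17^37 mod 41  (bits of 37 = 100101)
  bit 0 = 1: r = r^2 * 17 mod 41 = 1^2 * 17 = 1*17 = 17
  bit 1 = 0: r = r^2 mod 41 = 17^2 = 2
  bit 2 = 0: r = r^2 mod 41 = 2^2 = 4
  bit 3 = 1: r = r^2 * 17 mod 41 = 4^2 * 17 = 16*17 = 26
  bit 4 = 0: r = r^2 mod 41 = 26^2 = 20
  bit 5 = 1: r = r^2 * 17 mod 41 = 20^2 * 17 = 31*17 = 35
  -> A = 35
B = 17^17 mod 41  (bits of 17 = 10001)
  bit 0 = 1: r = r^2 * 17 mod 41 = 1^2 * 17 = 1*17 = 17
  bit 1 = 0: r = r^2 mod 41 = 17^2 = 2
  bit 2 = 0: r = r^2 mod 41 = 2^2 = 4
  bit 3 = 0: r = r^2 mod 41 = 4^2 = 16
  bit 4 = 1: r = r^2 * 17 mod 41 = 16^2 * 17 = 10*17 = 6
  -> B = 6
s = B^a = 6^37 mod 41  (bits of 37 = 100101)
  bit 0 = 1: r = r^2 * 6 mod 41 = 1^2 * 6 = 1*6 = 6
  bit 1 = 0: r = r^2 mod 41 = 6^2 = 36
  bit 2 = 0: r = r^2 mod 41 = 36^2 = 25
  bit 3 = 1: r = r^2 * 6 mod 41 = 25^2 * 6 = 10*6 = 19
  bit 4 = 0: r = r^2 mod 41 = 19^2 = 33
  bit 5 = 1: r = r^2 * 6 mod 41 = 33^2 * 6 = 23*6 = 15
  -> s = B^a = 15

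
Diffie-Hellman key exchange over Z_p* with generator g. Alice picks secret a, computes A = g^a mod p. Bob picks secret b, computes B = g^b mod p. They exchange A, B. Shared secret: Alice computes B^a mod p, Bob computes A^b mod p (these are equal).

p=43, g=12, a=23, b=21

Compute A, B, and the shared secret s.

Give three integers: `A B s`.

A = 12^23 mod 43  (bits of 23 = 10111)
  bit 0 = 1: r = r^2 * 12 mod 43 = 1^2 * 12 = 1*12 = 12
  bit 1 = 0: r = r^2 mod 43 = 12^2 = 15
  bit 2 = 1: r = r^2 * 12 mod 43 = 15^2 * 12 = 10*12 = 34
  bit 3 = 1: r = r^2 * 12 mod 43 = 34^2 * 12 = 38*12 = 26
  bit 4 = 1: r = r^2 * 12 mod 43 = 26^2 * 12 = 31*12 = 28
  -> A = 28
B = 12^21 mod 43  (bits of 21 = 10101)
  bit 0 = 1: r = r^2 * 12 mod 43 = 1^2 * 12 = 1*12 = 12
  bit 1 = 0: r = r^2 mod 43 = 12^2 = 15
  bit 2 = 1: r = r^2 * 12 mod 43 = 15^2 * 12 = 10*12 = 34
  bit 3 = 0: r = r^2 mod 43 = 34^2 = 38
  bit 4 = 1: r = r^2 * 12 mod 43 = 38^2 * 12 = 25*12 = 42
  -> B = 42
s = B^a = 42^23 mod 43  (bits of 23 = 10111)
  bit 0 = 1: r = r^2 * 42 mod 43 = 1^2 * 42 = 1*42 = 42
  bit 1 = 0: r = r^2 mod 43 = 42^2 = 1
  bit 2 = 1: r = r^2 * 42 mod 43 = 1^2 * 42 = 1*42 = 42
  bit 3 = 1: r = r^2 * 42 mod 43 = 42^2 * 42 = 1*42 = 42
  bit 4 = 1: r = r^2 * 42 mod 43 = 42^2 * 42 = 1*42 = 42
  -> s = B^a = 42

Answer: 28 42 42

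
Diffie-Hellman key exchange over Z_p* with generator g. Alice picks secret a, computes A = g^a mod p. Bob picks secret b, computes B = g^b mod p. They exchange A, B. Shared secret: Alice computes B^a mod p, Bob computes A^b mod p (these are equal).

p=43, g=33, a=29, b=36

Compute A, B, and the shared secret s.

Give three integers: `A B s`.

Answer: 26 16 16

Derivation:
A = 33^29 mod 43  (bits of 29 = 11101)
  bit 0 = 1: r = r^2 * 33 mod 43 = 1^2 * 33 = 1*33 = 33
  bit 1 = 1: r = r^2 * 33 mod 43 = 33^2 * 33 = 14*33 = 32
  bit 2 = 1: r = r^2 * 33 mod 43 = 32^2 * 33 = 35*33 = 37
  bit 3 = 0: r = r^2 mod 43 = 37^2 = 36
  bit 4 = 1: r = r^2 * 33 mod 43 = 36^2 * 33 = 6*33 = 26
  -> A = 26
B = 33^36 mod 43  (bits of 36 = 100100)
  bit 0 = 1: r = r^2 * 33 mod 43 = 1^2 * 33 = 1*33 = 33
  bit 1 = 0: r = r^2 mod 43 = 33^2 = 14
  bit 2 = 0: r = r^2 mod 43 = 14^2 = 24
  bit 3 = 1: r = r^2 * 33 mod 43 = 24^2 * 33 = 17*33 = 2
  bit 4 = 0: r = r^2 mod 43 = 2^2 = 4
  bit 5 = 0: r = r^2 mod 43 = 4^2 = 16
  -> B = 16
s = B^a = 16^29 mod 43  (bits of 29 = 11101)
  bit 0 = 1: r = r^2 * 16 mod 43 = 1^2 * 16 = 1*16 = 16
  bit 1 = 1: r = r^2 * 16 mod 43 = 16^2 * 16 = 41*16 = 11
  bit 2 = 1: r = r^2 * 16 mod 43 = 11^2 * 16 = 35*16 = 1
  bit 3 = 0: r = r^2 mod 43 = 1^2 = 1
  bit 4 = 1: r = r^2 * 16 mod 43 = 1^2 * 16 = 1*16 = 16
  -> s = B^a = 16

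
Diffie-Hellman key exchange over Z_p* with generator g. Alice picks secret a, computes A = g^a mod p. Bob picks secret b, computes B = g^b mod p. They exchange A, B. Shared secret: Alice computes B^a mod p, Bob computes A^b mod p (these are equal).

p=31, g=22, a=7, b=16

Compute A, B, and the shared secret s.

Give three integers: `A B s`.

Answer: 21 9 10

Derivation:
A = 22^7 mod 31  (bits of 7 = 111)
  bit 0 = 1: r = r^2 * 22 mod 31 = 1^2 * 22 = 1*22 = 22
  bit 1 = 1: r = r^2 * 22 mod 31 = 22^2 * 22 = 19*22 = 15
  bit 2 = 1: r = r^2 * 22 mod 31 = 15^2 * 22 = 8*22 = 21
  -> A = 21
B = 22^16 mod 31  (bits of 16 = 10000)
  bit 0 = 1: r = r^2 * 22 mod 31 = 1^2 * 22 = 1*22 = 22
  bit 1 = 0: r = r^2 mod 31 = 22^2 = 19
  bit 2 = 0: r = r^2 mod 31 = 19^2 = 20
  bit 3 = 0: r = r^2 mod 31 = 20^2 = 28
  bit 4 = 0: r = r^2 mod 31 = 28^2 = 9
  -> B = 9
s = B^a = 9^7 mod 31  (bits of 7 = 111)
  bit 0 = 1: r = r^2 * 9 mod 31 = 1^2 * 9 = 1*9 = 9
  bit 1 = 1: r = r^2 * 9 mod 31 = 9^2 * 9 = 19*9 = 16
  bit 2 = 1: r = r^2 * 9 mod 31 = 16^2 * 9 = 8*9 = 10
  -> s = B^a = 10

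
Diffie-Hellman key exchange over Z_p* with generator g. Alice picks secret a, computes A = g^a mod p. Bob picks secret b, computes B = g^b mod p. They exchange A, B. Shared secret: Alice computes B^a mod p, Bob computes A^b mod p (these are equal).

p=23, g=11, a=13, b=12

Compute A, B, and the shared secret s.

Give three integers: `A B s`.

Answer: 17 12 6

Derivation:
A = 11^13 mod 23  (bits of 13 = 1101)
  bit 0 = 1: r = r^2 * 11 mod 23 = 1^2 * 11 = 1*11 = 11
  bit 1 = 1: r = r^2 * 11 mod 23 = 11^2 * 11 = 6*11 = 20
  bit 2 = 0: r = r^2 mod 23 = 20^2 = 9
  bit 3 = 1: r = r^2 * 11 mod 23 = 9^2 * 11 = 12*11 = 17
  -> A = 17
B = 11^12 mod 23  (bits of 12 = 1100)
  bit 0 = 1: r = r^2 * 11 mod 23 = 1^2 * 11 = 1*11 = 11
  bit 1 = 1: r = r^2 * 11 mod 23 = 11^2 * 11 = 6*11 = 20
  bit 2 = 0: r = r^2 mod 23 = 20^2 = 9
  bit 3 = 0: r = r^2 mod 23 = 9^2 = 12
  -> B = 12
s = B^a = 12^13 mod 23  (bits of 13 = 1101)
  bit 0 = 1: r = r^2 * 12 mod 23 = 1^2 * 12 = 1*12 = 12
  bit 1 = 1: r = r^2 * 12 mod 23 = 12^2 * 12 = 6*12 = 3
  bit 2 = 0: r = r^2 mod 23 = 3^2 = 9
  bit 3 = 1: r = r^2 * 12 mod 23 = 9^2 * 12 = 12*12 = 6
  -> s = B^a = 6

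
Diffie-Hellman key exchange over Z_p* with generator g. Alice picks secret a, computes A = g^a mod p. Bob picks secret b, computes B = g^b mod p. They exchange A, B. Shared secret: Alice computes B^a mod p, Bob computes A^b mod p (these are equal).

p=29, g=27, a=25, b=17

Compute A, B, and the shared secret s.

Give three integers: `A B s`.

A = 27^25 mod 29  (bits of 25 = 11001)
  bit 0 = 1: r = r^2 * 27 mod 29 = 1^2 * 27 = 1*27 = 27
  bit 1 = 1: r = r^2 * 27 mod 29 = 27^2 * 27 = 4*27 = 21
  bit 2 = 0: r = r^2 mod 29 = 21^2 = 6
  bit 3 = 0: r = r^2 mod 29 = 6^2 = 7
  bit 4 = 1: r = r^2 * 27 mod 29 = 7^2 * 27 = 20*27 = 18
  -> A = 18
B = 27^17 mod 29  (bits of 17 = 10001)
  bit 0 = 1: r = r^2 * 27 mod 29 = 1^2 * 27 = 1*27 = 27
  bit 1 = 0: r = r^2 mod 29 = 27^2 = 4
  bit 2 = 0: r = r^2 mod 29 = 4^2 = 16
  bit 3 = 0: r = r^2 mod 29 = 16^2 = 24
  bit 4 = 1: r = r^2 * 27 mod 29 = 24^2 * 27 = 25*27 = 8
  -> B = 8
s = B^a = 8^25 mod 29  (bits of 25 = 11001)
  bit 0 = 1: r = r^2 * 8 mod 29 = 1^2 * 8 = 1*8 = 8
  bit 1 = 1: r = r^2 * 8 mod 29 = 8^2 * 8 = 6*8 = 19
  bit 2 = 0: r = r^2 mod 29 = 19^2 = 13
  bit 3 = 0: r = r^2 mod 29 = 13^2 = 24
  bit 4 = 1: r = r^2 * 8 mod 29 = 24^2 * 8 = 25*8 = 26
  -> s = B^a = 26

Answer: 18 8 26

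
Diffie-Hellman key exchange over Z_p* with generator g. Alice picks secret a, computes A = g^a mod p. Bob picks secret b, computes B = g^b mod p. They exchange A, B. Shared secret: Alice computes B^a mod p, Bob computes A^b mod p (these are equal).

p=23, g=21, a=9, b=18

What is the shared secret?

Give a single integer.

A = 21^9 mod 23  (bits of 9 = 1001)
  bit 0 = 1: r = r^2 * 21 mod 23 = 1^2 * 21 = 1*21 = 21
  bit 1 = 0: r = r^2 mod 23 = 21^2 = 4
  bit 2 = 0: r = r^2 mod 23 = 4^2 = 16
  bit 3 = 1: r = r^2 * 21 mod 23 = 16^2 * 21 = 3*21 = 17
  -> A = 17
B = 21^18 mod 23  (bits of 18 = 10010)
  bit 0 = 1: r = r^2 * 21 mod 23 = 1^2 * 21 = 1*21 = 21
  bit 1 = 0: r = r^2 mod 23 = 21^2 = 4
  bit 2 = 0: r = r^2 mod 23 = 4^2 = 16
  bit 3 = 1: r = r^2 * 21 mod 23 = 16^2 * 21 = 3*21 = 17
  bit 4 = 0: r = r^2 mod 23 = 17^2 = 13
  -> B = 13
s = B^a = 13^9 mod 23  (bits of 9 = 1001)
  bit 0 = 1: r = r^2 * 13 mod 23 = 1^2 * 13 = 1*13 = 13
  bit 1 = 0: r = r^2 mod 23 = 13^2 = 8
  bit 2 = 0: r = r^2 mod 23 = 8^2 = 18
  bit 3 = 1: r = r^2 * 13 mod 23 = 18^2 * 13 = 2*13 = 3
  -> s = B^a = 3

Answer: 3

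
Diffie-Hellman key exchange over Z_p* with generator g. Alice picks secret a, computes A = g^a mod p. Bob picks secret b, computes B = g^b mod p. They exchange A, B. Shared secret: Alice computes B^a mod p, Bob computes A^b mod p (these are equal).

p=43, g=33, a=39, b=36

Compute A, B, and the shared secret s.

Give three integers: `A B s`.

Answer: 39 16 4

Derivation:
A = 33^39 mod 43  (bits of 39 = 100111)
  bit 0 = 1: r = r^2 * 33 mod 43 = 1^2 * 33 = 1*33 = 33
  bit 1 = 0: r = r^2 mod 43 = 33^2 = 14
  bit 2 = 0: r = r^2 mod 43 = 14^2 = 24
  bit 3 = 1: r = r^2 * 33 mod 43 = 24^2 * 33 = 17*33 = 2
  bit 4 = 1: r = r^2 * 33 mod 43 = 2^2 * 33 = 4*33 = 3
  bit 5 = 1: r = r^2 * 33 mod 43 = 3^2 * 33 = 9*33 = 39
  -> A = 39
B = 33^36 mod 43  (bits of 36 = 100100)
  bit 0 = 1: r = r^2 * 33 mod 43 = 1^2 * 33 = 1*33 = 33
  bit 1 = 0: r = r^2 mod 43 = 33^2 = 14
  bit 2 = 0: r = r^2 mod 43 = 14^2 = 24
  bit 3 = 1: r = r^2 * 33 mod 43 = 24^2 * 33 = 17*33 = 2
  bit 4 = 0: r = r^2 mod 43 = 2^2 = 4
  bit 5 = 0: r = r^2 mod 43 = 4^2 = 16
  -> B = 16
s = B^a = 16^39 mod 43  (bits of 39 = 100111)
  bit 0 = 1: r = r^2 * 16 mod 43 = 1^2 * 16 = 1*16 = 16
  bit 1 = 0: r = r^2 mod 43 = 16^2 = 41
  bit 2 = 0: r = r^2 mod 43 = 41^2 = 4
  bit 3 = 1: r = r^2 * 16 mod 43 = 4^2 * 16 = 16*16 = 41
  bit 4 = 1: r = r^2 * 16 mod 43 = 41^2 * 16 = 4*16 = 21
  bit 5 = 1: r = r^2 * 16 mod 43 = 21^2 * 16 = 11*16 = 4
  -> s = B^a = 4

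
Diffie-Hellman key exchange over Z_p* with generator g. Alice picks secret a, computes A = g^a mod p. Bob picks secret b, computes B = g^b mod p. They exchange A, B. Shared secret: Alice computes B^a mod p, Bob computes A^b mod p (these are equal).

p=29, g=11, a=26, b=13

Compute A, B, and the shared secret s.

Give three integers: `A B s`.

A = 11^26 mod 29  (bits of 26 = 11010)
  bit 0 = 1: r = r^2 * 11 mod 29 = 1^2 * 11 = 1*11 = 11
  bit 1 = 1: r = r^2 * 11 mod 29 = 11^2 * 11 = 5*11 = 26
  bit 2 = 0: r = r^2 mod 29 = 26^2 = 9
  bit 3 = 1: r = r^2 * 11 mod 29 = 9^2 * 11 = 23*11 = 21
  bit 4 = 0: r = r^2 mod 29 = 21^2 = 6
  -> A = 6
B = 11^13 mod 29  (bits of 13 = 1101)
  bit 0 = 1: r = r^2 * 11 mod 29 = 1^2 * 11 = 1*11 = 11
  bit 1 = 1: r = r^2 * 11 mod 29 = 11^2 * 11 = 5*11 = 26
  bit 2 = 0: r = r^2 mod 29 = 26^2 = 9
  bit 3 = 1: r = r^2 * 11 mod 29 = 9^2 * 11 = 23*11 = 21
  -> B = 21
s = B^a = 21^26 mod 29  (bits of 26 = 11010)
  bit 0 = 1: r = r^2 * 21 mod 29 = 1^2 * 21 = 1*21 = 21
  bit 1 = 1: r = r^2 * 21 mod 29 = 21^2 * 21 = 6*21 = 10
  bit 2 = 0: r = r^2 mod 29 = 10^2 = 13
  bit 3 = 1: r = r^2 * 21 mod 29 = 13^2 * 21 = 24*21 = 11
  bit 4 = 0: r = r^2 mod 29 = 11^2 = 5
  -> s = B^a = 5

Answer: 6 21 5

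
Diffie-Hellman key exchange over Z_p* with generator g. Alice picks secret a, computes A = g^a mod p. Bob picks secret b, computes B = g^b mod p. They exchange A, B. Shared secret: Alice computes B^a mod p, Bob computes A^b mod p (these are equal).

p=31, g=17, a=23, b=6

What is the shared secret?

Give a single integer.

Answer: 16

Derivation:
A = 17^23 mod 31  (bits of 23 = 10111)
  bit 0 = 1: r = r^2 * 17 mod 31 = 1^2 * 17 = 1*17 = 17
  bit 1 = 0: r = r^2 mod 31 = 17^2 = 10
  bit 2 = 1: r = r^2 * 17 mod 31 = 10^2 * 17 = 7*17 = 26
  bit 3 = 1: r = r^2 * 17 mod 31 = 26^2 * 17 = 25*17 = 22
  bit 4 = 1: r = r^2 * 17 mod 31 = 22^2 * 17 = 19*17 = 13
  -> A = 13
B = 17^6 mod 31  (bits of 6 = 110)
  bit 0 = 1: r = r^2 * 17 mod 31 = 1^2 * 17 = 1*17 = 17
  bit 1 = 1: r = r^2 * 17 mod 31 = 17^2 * 17 = 10*17 = 15
  bit 2 = 0: r = r^2 mod 31 = 15^2 = 8
  -> B = 8
s = B^a = 8^23 mod 31  (bits of 23 = 10111)
  bit 0 = 1: r = r^2 * 8 mod 31 = 1^2 * 8 = 1*8 = 8
  bit 1 = 0: r = r^2 mod 31 = 8^2 = 2
  bit 2 = 1: r = r^2 * 8 mod 31 = 2^2 * 8 = 4*8 = 1
  bit 3 = 1: r = r^2 * 8 mod 31 = 1^2 * 8 = 1*8 = 8
  bit 4 = 1: r = r^2 * 8 mod 31 = 8^2 * 8 = 2*8 = 16
  -> s = B^a = 16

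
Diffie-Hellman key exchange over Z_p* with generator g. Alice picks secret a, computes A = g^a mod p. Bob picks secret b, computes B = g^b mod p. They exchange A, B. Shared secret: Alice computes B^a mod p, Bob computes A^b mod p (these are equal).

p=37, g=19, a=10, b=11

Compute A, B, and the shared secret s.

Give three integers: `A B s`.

Answer: 3 20 28

Derivation:
A = 19^10 mod 37  (bits of 10 = 1010)
  bit 0 = 1: r = r^2 * 19 mod 37 = 1^2 * 19 = 1*19 = 19
  bit 1 = 0: r = r^2 mod 37 = 19^2 = 28
  bit 2 = 1: r = r^2 * 19 mod 37 = 28^2 * 19 = 7*19 = 22
  bit 3 = 0: r = r^2 mod 37 = 22^2 = 3
  -> A = 3
B = 19^11 mod 37  (bits of 11 = 1011)
  bit 0 = 1: r = r^2 * 19 mod 37 = 1^2 * 19 = 1*19 = 19
  bit 1 = 0: r = r^2 mod 37 = 19^2 = 28
  bit 2 = 1: r = r^2 * 19 mod 37 = 28^2 * 19 = 7*19 = 22
  bit 3 = 1: r = r^2 * 19 mod 37 = 22^2 * 19 = 3*19 = 20
  -> B = 20
s = B^a = 20^10 mod 37  (bits of 10 = 1010)
  bit 0 = 1: r = r^2 * 20 mod 37 = 1^2 * 20 = 1*20 = 20
  bit 1 = 0: r = r^2 mod 37 = 20^2 = 30
  bit 2 = 1: r = r^2 * 20 mod 37 = 30^2 * 20 = 12*20 = 18
  bit 3 = 0: r = r^2 mod 37 = 18^2 = 28
  -> s = B^a = 28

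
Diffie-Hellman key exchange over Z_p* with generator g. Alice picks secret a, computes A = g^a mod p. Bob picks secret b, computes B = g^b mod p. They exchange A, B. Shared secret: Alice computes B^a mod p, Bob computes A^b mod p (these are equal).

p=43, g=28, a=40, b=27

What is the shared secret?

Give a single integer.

Answer: 16

Derivation:
A = 28^40 mod 43  (bits of 40 = 101000)
  bit 0 = 1: r = r^2 * 28 mod 43 = 1^2 * 28 = 1*28 = 28
  bit 1 = 0: r = r^2 mod 43 = 28^2 = 10
  bit 2 = 1: r = r^2 * 28 mod 43 = 10^2 * 28 = 14*28 = 5
  bit 3 = 0: r = r^2 mod 43 = 5^2 = 25
  bit 4 = 0: r = r^2 mod 43 = 25^2 = 23
  bit 5 = 0: r = r^2 mod 43 = 23^2 = 13
  -> A = 13
B = 28^27 mod 43  (bits of 27 = 11011)
  bit 0 = 1: r = r^2 * 28 mod 43 = 1^2 * 28 = 1*28 = 28
  bit 1 = 1: r = r^2 * 28 mod 43 = 28^2 * 28 = 10*28 = 22
  bit 2 = 0: r = r^2 mod 43 = 22^2 = 11
  bit 3 = 1: r = r^2 * 28 mod 43 = 11^2 * 28 = 35*28 = 34
  bit 4 = 1: r = r^2 * 28 mod 43 = 34^2 * 28 = 38*28 = 32
  -> B = 32
s = B^a = 32^40 mod 43  (bits of 40 = 101000)
  bit 0 = 1: r = r^2 * 32 mod 43 = 1^2 * 32 = 1*32 = 32
  bit 1 = 0: r = r^2 mod 43 = 32^2 = 35
  bit 2 = 1: r = r^2 * 32 mod 43 = 35^2 * 32 = 21*32 = 27
  bit 3 = 0: r = r^2 mod 43 = 27^2 = 41
  bit 4 = 0: r = r^2 mod 43 = 41^2 = 4
  bit 5 = 0: r = r^2 mod 43 = 4^2 = 16
  -> s = B^a = 16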